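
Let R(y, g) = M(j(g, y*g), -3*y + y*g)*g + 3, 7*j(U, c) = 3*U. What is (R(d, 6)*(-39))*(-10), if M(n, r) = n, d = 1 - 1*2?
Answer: 50310/7 ≈ 7187.1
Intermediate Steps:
d = -1 (d = 1 - 2 = -1)
j(U, c) = 3*U/7 (j(U, c) = (3*U)/7 = 3*U/7)
R(y, g) = 3 + 3*g²/7 (R(y, g) = (3*g/7)*g + 3 = 3*g²/7 + 3 = 3 + 3*g²/7)
(R(d, 6)*(-39))*(-10) = ((3 + (3/7)*6²)*(-39))*(-10) = ((3 + (3/7)*36)*(-39))*(-10) = ((3 + 108/7)*(-39))*(-10) = ((129/7)*(-39))*(-10) = -5031/7*(-10) = 50310/7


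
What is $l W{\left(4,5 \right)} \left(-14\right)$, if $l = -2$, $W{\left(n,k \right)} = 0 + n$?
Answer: $112$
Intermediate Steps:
$W{\left(n,k \right)} = n$
$l W{\left(4,5 \right)} \left(-14\right) = \left(-2\right) 4 \left(-14\right) = \left(-8\right) \left(-14\right) = 112$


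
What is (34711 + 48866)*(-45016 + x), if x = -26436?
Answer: -5971743804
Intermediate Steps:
(34711 + 48866)*(-45016 + x) = (34711 + 48866)*(-45016 - 26436) = 83577*(-71452) = -5971743804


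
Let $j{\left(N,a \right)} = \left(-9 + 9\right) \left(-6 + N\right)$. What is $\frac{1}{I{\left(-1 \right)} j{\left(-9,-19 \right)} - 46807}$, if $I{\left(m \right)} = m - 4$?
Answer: $- \frac{1}{46807} \approx -2.1364 \cdot 10^{-5}$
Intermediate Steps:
$I{\left(m \right)} = -4 + m$ ($I{\left(m \right)} = m - 4 = -4 + m$)
$j{\left(N,a \right)} = 0$ ($j{\left(N,a \right)} = 0 \left(-6 + N\right) = 0$)
$\frac{1}{I{\left(-1 \right)} j{\left(-9,-19 \right)} - 46807} = \frac{1}{\left(-4 - 1\right) 0 - 46807} = \frac{1}{\left(-5\right) 0 - 46807} = \frac{1}{0 - 46807} = \frac{1}{-46807} = - \frac{1}{46807}$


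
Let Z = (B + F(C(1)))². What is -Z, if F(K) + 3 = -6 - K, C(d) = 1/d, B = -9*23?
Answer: -47089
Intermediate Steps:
B = -207
F(K) = -9 - K (F(K) = -3 + (-6 - K) = -9 - K)
Z = 47089 (Z = (-207 + (-9 - 1/1))² = (-207 + (-9 - 1*1))² = (-207 + (-9 - 1))² = (-207 - 10)² = (-217)² = 47089)
-Z = -1*47089 = -47089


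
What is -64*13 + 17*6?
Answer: -730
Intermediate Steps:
-64*13 + 17*6 = -832 + 102 = -730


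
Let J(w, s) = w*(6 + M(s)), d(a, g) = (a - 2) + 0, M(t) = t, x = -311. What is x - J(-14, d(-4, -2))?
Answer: -311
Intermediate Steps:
d(a, g) = -2 + a (d(a, g) = (-2 + a) + 0 = -2 + a)
J(w, s) = w*(6 + s)
x - J(-14, d(-4, -2)) = -311 - (-14)*(6 + (-2 - 4)) = -311 - (-14)*(6 - 6) = -311 - (-14)*0 = -311 - 1*0 = -311 + 0 = -311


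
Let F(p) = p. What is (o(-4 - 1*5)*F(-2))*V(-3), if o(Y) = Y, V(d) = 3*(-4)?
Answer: -216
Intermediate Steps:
V(d) = -12
(o(-4 - 1*5)*F(-2))*V(-3) = ((-4 - 1*5)*(-2))*(-12) = ((-4 - 5)*(-2))*(-12) = -9*(-2)*(-12) = 18*(-12) = -216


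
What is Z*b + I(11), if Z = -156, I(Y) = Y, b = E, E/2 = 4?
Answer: -1237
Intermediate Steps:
E = 8 (E = 2*4 = 8)
b = 8
Z*b + I(11) = -156*8 + 11 = -1248 + 11 = -1237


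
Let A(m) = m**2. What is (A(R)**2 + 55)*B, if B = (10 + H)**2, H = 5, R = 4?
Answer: 69975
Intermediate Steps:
B = 225 (B = (10 + 5)**2 = 15**2 = 225)
(A(R)**2 + 55)*B = ((4**2)**2 + 55)*225 = (16**2 + 55)*225 = (256 + 55)*225 = 311*225 = 69975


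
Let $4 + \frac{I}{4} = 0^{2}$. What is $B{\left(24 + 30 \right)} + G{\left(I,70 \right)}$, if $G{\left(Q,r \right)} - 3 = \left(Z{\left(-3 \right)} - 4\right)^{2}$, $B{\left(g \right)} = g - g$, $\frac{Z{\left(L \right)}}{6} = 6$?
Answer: $1027$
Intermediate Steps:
$I = -16$ ($I = -16 + 4 \cdot 0^{2} = -16 + 4 \cdot 0 = -16 + 0 = -16$)
$Z{\left(L \right)} = 36$ ($Z{\left(L \right)} = 6 \cdot 6 = 36$)
$B{\left(g \right)} = 0$
$G{\left(Q,r \right)} = 1027$ ($G{\left(Q,r \right)} = 3 + \left(36 - 4\right)^{2} = 3 + 32^{2} = 3 + 1024 = 1027$)
$B{\left(24 + 30 \right)} + G{\left(I,70 \right)} = 0 + 1027 = 1027$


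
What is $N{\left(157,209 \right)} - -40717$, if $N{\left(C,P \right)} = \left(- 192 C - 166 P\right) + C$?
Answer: $-23964$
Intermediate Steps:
$N{\left(C,P \right)} = - 191 C - 166 P$
$N{\left(157,209 \right)} - -40717 = \left(\left(-191\right) 157 - 34694\right) - -40717 = \left(-29987 - 34694\right) + 40717 = -64681 + 40717 = -23964$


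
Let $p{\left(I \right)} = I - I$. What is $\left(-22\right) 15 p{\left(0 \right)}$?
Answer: $0$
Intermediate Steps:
$p{\left(I \right)} = 0$
$\left(-22\right) 15 p{\left(0 \right)} = \left(-22\right) 15 \cdot 0 = \left(-330\right) 0 = 0$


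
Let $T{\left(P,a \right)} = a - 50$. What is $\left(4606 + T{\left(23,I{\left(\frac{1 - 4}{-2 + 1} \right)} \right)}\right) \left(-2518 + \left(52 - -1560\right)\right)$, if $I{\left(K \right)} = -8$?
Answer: $-4120488$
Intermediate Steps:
$T{\left(P,a \right)} = -50 + a$
$\left(4606 + T{\left(23,I{\left(\frac{1 - 4}{-2 + 1} \right)} \right)}\right) \left(-2518 + \left(52 - -1560\right)\right) = \left(4606 - 58\right) \left(-2518 + \left(52 - -1560\right)\right) = \left(4606 - 58\right) \left(-2518 + \left(52 + 1560\right)\right) = 4548 \left(-2518 + 1612\right) = 4548 \left(-906\right) = -4120488$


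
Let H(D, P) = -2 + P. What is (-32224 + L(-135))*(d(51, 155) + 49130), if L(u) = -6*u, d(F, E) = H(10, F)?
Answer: -1544909106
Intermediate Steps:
d(F, E) = -2 + F
(-32224 + L(-135))*(d(51, 155) + 49130) = (-32224 - 6*(-135))*((-2 + 51) + 49130) = (-32224 + 810)*(49 + 49130) = -31414*49179 = -1544909106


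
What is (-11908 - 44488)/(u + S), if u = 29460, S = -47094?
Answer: 28198/8817 ≈ 3.1981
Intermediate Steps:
(-11908 - 44488)/(u + S) = (-11908 - 44488)/(29460 - 47094) = -56396/(-17634) = -56396*(-1/17634) = 28198/8817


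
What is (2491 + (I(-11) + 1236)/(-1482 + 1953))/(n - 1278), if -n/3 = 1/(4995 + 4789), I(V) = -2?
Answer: -2298251816/1177872561 ≈ -1.9512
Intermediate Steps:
n = -3/9784 (n = -3/(4995 + 4789) = -3/9784 ≈ -0.00030662)
(2491 + (I(-11) + 1236)/(-1482 + 1953))/(n - 1278) = (2491 + (-2 + 1236)/(-1482 + 1953))/(-3/9784 - 1278) = (2491 + 1234/471)/(-12503955/9784) = (2491 + 1234*(1/471))*(-9784/12503955) = (2491 + 1234/471)*(-9784/12503955) = (1174495/471)*(-9784/12503955) = -2298251816/1177872561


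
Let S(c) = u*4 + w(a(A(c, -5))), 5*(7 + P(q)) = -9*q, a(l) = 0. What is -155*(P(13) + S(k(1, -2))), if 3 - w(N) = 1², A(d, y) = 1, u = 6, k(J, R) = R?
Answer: 682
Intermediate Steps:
w(N) = 2 (w(N) = 3 - 1*1² = 3 - 1*1 = 3 - 1 = 2)
P(q) = -7 - 9*q/5 (P(q) = -7 + (-9*q)/5 = -7 - 9*q/5)
S(c) = 26 (S(c) = 6*4 + 2 = 24 + 2 = 26)
-155*(P(13) + S(k(1, -2))) = -155*((-7 - 9/5*13) + 26) = -155*((-7 - 117/5) + 26) = -155*(-152/5 + 26) = -155*(-22/5) = 682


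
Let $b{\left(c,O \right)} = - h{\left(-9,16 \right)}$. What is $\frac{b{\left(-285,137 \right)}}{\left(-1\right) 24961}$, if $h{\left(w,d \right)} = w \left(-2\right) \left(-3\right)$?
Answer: $- \frac{54}{24961} \approx -0.0021634$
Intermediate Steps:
$h{\left(w,d \right)} = 6 w$ ($h{\left(w,d \right)} = - 2 w \left(-3\right) = 6 w$)
$b{\left(c,O \right)} = 54$ ($b{\left(c,O \right)} = - 6 \left(-9\right) = \left(-1\right) \left(-54\right) = 54$)
$\frac{b{\left(-285,137 \right)}}{\left(-1\right) 24961} = \frac{54}{\left(-1\right) 24961} = \frac{54}{-24961} = 54 \left(- \frac{1}{24961}\right) = - \frac{54}{24961}$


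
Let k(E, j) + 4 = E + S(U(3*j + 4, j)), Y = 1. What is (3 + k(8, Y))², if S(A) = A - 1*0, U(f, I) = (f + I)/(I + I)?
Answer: 121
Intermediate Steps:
U(f, I) = (I + f)/(2*I) (U(f, I) = (I + f)/((2*I)) = (I + f)*(1/(2*I)) = (I + f)/(2*I))
S(A) = A (S(A) = A + 0 = A)
k(E, j) = -4 + E + (4 + 4*j)/(2*j) (k(E, j) = -4 + (E + (j + (3*j + 4))/(2*j)) = -4 + (E + (j + (4 + 3*j))/(2*j)) = -4 + (E + (4 + 4*j)/(2*j)) = -4 + E + (4 + 4*j)/(2*j))
(3 + k(8, Y))² = (3 + (-2 + 8 + 2/1))² = (3 + (-2 + 8 + 2*1))² = (3 + (-2 + 8 + 2))² = (3 + 8)² = 11² = 121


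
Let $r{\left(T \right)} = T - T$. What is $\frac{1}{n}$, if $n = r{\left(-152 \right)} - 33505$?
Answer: $- \frac{1}{33505} \approx -2.9846 \cdot 10^{-5}$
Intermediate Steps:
$r{\left(T \right)} = 0$
$n = -33505$ ($n = 0 - 33505 = -33505$)
$\frac{1}{n} = \frac{1}{-33505} = - \frac{1}{33505}$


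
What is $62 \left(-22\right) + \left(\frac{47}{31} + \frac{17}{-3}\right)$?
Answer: $- \frac{127238}{93} \approx -1368.2$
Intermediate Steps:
$62 \left(-22\right) + \left(\frac{47}{31} + \frac{17}{-3}\right) = -1364 + \left(47 \cdot \frac{1}{31} + 17 \left(- \frac{1}{3}\right)\right) = -1364 + \left(\frac{47}{31} - \frac{17}{3}\right) = -1364 - \frac{386}{93} = - \frac{127238}{93}$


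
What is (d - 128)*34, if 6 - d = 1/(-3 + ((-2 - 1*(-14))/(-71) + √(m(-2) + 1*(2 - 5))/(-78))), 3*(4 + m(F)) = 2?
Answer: -3823266827492/924103279 - 13368732*I*√57/924103279 ≈ -4137.3 - 0.10922*I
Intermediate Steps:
m(F) = -10/3 (m(F) = -4 + (⅓)*2 = -4 + ⅔ = -10/3)
d = 6 - 1/(-225/71 - I*√57/234) (d = 6 - 1/(-3 + ((-2 - 1*(-14))/(-71) + √(-10/3 + 1*(2 - 5))/(-78))) = 6 - 1/(-3 + ((-2 + 14)*(-1/71) + √(-10/3 + 1*(-3))*(-1/78))) = 6 - 1/(-3 + (12*(-1/71) + √(-10/3 - 3)*(-1/78))) = 6 - 1/(-3 + (-12/71 + √(-19/3)*(-1/78))) = 6 - 1/(-3 + (-12/71 + (I*√57/3)*(-1/78))) = 6 - 1/(-3 + (-12/71 - I*√57/234)) = 6 - 1/(-225/71 - I*√57/234) ≈ 6.3155 - 0.0032124*I)
(d - 128)*34 = ((5836195374/924103279 - 393198*I*√57/924103279) - 128)*34 = (-112449024338/924103279 - 393198*I*√57/924103279)*34 = -3823266827492/924103279 - 13368732*I*√57/924103279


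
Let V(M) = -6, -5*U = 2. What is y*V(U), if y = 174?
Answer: -1044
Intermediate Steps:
U = -⅖ (U = -⅕*2 = -⅖ ≈ -0.40000)
y*V(U) = 174*(-6) = -1044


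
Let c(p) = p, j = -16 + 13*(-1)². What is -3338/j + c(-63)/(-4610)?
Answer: 15388369/13830 ≈ 1112.7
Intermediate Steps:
j = -3 (j = -16 + 13*1 = -16 + 13 = -3)
-3338/j + c(-63)/(-4610) = -3338/(-3) - 63/(-4610) = -3338*(-⅓) - 63*(-1/4610) = 3338/3 + 63/4610 = 15388369/13830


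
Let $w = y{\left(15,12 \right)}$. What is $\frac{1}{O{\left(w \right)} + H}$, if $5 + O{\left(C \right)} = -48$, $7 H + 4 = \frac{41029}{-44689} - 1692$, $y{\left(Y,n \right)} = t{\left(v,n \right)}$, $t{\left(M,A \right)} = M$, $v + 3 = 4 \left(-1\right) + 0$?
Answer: $- \frac{312823}{92413192} \approx -0.003385$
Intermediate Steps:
$v = -7$ ($v = -3 + \left(4 \left(-1\right) + 0\right) = -3 + \left(-4 + 0\right) = -3 - 4 = -7$)
$y{\left(Y,n \right)} = -7$
$w = -7$
$H = - \frac{75833573}{312823}$ ($H = - \frac{4}{7} + \frac{\frac{41029}{-44689} - 1692}{7} = - \frac{4}{7} + \frac{41029 \left(- \frac{1}{44689}\right) - 1692}{7} = - \frac{4}{7} + \frac{- \frac{41029}{44689} - 1692}{7} = - \frac{4}{7} + \frac{1}{7} \left(- \frac{75654817}{44689}\right) = - \frac{4}{7} - \frac{10807831}{44689} = - \frac{75833573}{312823} \approx -242.42$)
$O{\left(C \right)} = -53$ ($O{\left(C \right)} = -5 - 48 = -53$)
$\frac{1}{O{\left(w \right)} + H} = \frac{1}{-53 - \frac{75833573}{312823}} = \frac{1}{- \frac{92413192}{312823}} = - \frac{312823}{92413192}$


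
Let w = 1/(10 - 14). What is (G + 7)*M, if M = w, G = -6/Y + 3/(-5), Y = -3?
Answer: -21/10 ≈ -2.1000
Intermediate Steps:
G = 7/5 (G = -6/(-3) + 3/(-5) = -6*(-⅓) + 3*(-⅕) = 2 - ⅗ = 7/5 ≈ 1.4000)
w = -¼ (w = 1/(-4) = -¼ ≈ -0.25000)
M = -¼ ≈ -0.25000
(G + 7)*M = (7/5 + 7)*(-¼) = (42/5)*(-¼) = -21/10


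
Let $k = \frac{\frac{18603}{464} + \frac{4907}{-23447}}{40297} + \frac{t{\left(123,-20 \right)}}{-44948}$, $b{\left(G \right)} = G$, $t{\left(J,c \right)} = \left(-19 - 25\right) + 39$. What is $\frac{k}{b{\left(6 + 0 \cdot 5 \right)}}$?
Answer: $\frac{1807943375487}{9852770248851424} \approx 0.0001835$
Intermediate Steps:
$t{\left(J,c \right)} = -5$ ($t{\left(J,c \right)} = -44 + 39 = -5$)
$k = \frac{5423830126461}{4926385124425712}$ ($k = \frac{\frac{18603}{464} + \frac{4907}{-23447}}{40297} - \frac{5}{-44948} = \left(18603 \cdot \frac{1}{464} + 4907 \left(- \frac{1}{23447}\right)\right) \frac{1}{40297} - - \frac{5}{44948} = \left(\frac{18603}{464} - \frac{4907}{23447}\right) \frac{1}{40297} + \frac{5}{44948} = \frac{433907693}{10879408} \cdot \frac{1}{40297} + \frac{5}{44948} = \frac{433907693}{438407504176} + \frac{5}{44948} = \frac{5423830126461}{4926385124425712} \approx 0.001101$)
$\frac{k}{b{\left(6 + 0 \cdot 5 \right)}} = \frac{5423830126461}{4926385124425712 \left(6 + 0 \cdot 5\right)} = \frac{5423830126461}{4926385124425712 \left(6 + 0\right)} = \frac{5423830126461}{4926385124425712 \cdot 6} = \frac{5423830126461}{4926385124425712} \cdot \frac{1}{6} = \frac{1807943375487}{9852770248851424}$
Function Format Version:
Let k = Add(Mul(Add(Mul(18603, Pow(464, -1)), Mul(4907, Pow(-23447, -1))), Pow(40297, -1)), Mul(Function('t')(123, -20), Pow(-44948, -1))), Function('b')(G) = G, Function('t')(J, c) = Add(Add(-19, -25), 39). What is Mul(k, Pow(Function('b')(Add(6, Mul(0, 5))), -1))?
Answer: Rational(1807943375487, 9852770248851424) ≈ 0.00018350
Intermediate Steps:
Function('t')(J, c) = -5 (Function('t')(J, c) = Add(-44, 39) = -5)
k = Rational(5423830126461, 4926385124425712) (k = Add(Mul(Add(Mul(18603, Pow(464, -1)), Mul(4907, Pow(-23447, -1))), Pow(40297, -1)), Mul(-5, Pow(-44948, -1))) = Add(Mul(Add(Mul(18603, Rational(1, 464)), Mul(4907, Rational(-1, 23447))), Rational(1, 40297)), Mul(-5, Rational(-1, 44948))) = Add(Mul(Add(Rational(18603, 464), Rational(-4907, 23447)), Rational(1, 40297)), Rational(5, 44948)) = Add(Mul(Rational(433907693, 10879408), Rational(1, 40297)), Rational(5, 44948)) = Add(Rational(433907693, 438407504176), Rational(5, 44948)) = Rational(5423830126461, 4926385124425712) ≈ 0.0011010)
Mul(k, Pow(Function('b')(Add(6, Mul(0, 5))), -1)) = Mul(Rational(5423830126461, 4926385124425712), Pow(Add(6, Mul(0, 5)), -1)) = Mul(Rational(5423830126461, 4926385124425712), Pow(Add(6, 0), -1)) = Mul(Rational(5423830126461, 4926385124425712), Pow(6, -1)) = Mul(Rational(5423830126461, 4926385124425712), Rational(1, 6)) = Rational(1807943375487, 9852770248851424)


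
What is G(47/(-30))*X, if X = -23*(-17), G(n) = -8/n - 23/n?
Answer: 363630/47 ≈ 7736.8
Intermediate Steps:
G(n) = -31/n
X = 391
G(47/(-30))*X = -31/(47/(-30))*391 = -31/(47*(-1/30))*391 = -31/(-47/30)*391 = -31*(-30/47)*391 = (930/47)*391 = 363630/47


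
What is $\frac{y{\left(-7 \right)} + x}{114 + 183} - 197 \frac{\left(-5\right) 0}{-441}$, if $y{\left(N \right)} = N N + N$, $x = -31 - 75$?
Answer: $- \frac{64}{297} \approx -0.21549$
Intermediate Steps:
$x = -106$ ($x = -31 - 75 = -106$)
$y{\left(N \right)} = N + N^{2}$ ($y{\left(N \right)} = N^{2} + N = N + N^{2}$)
$\frac{y{\left(-7 \right)} + x}{114 + 183} - 197 \frac{\left(-5\right) 0}{-441} = \frac{- 7 \left(1 - 7\right) - 106}{114 + 183} - 197 \frac{\left(-5\right) 0}{-441} = \frac{\left(-7\right) \left(-6\right) - 106}{297} - 197 \cdot 0 \left(- \frac{1}{441}\right) = \left(42 - 106\right) \frac{1}{297} - 0 = \left(-64\right) \frac{1}{297} + 0 = - \frac{64}{297} + 0 = - \frac{64}{297}$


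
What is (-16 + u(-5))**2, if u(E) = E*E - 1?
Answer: 64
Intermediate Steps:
u(E) = -1 + E**2 (u(E) = E**2 - 1 = -1 + E**2)
(-16 + u(-5))**2 = (-16 + (-1 + (-5)**2))**2 = (-16 + (-1 + 25))**2 = (-16 + 24)**2 = 8**2 = 64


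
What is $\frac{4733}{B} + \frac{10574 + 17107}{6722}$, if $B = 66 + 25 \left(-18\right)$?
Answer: $- \frac{10592861}{1290624} \approx -8.2076$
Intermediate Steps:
$B = -384$ ($B = 66 - 450 = -384$)
$\frac{4733}{B} + \frac{10574 + 17107}{6722} = \frac{4733}{-384} + \frac{10574 + 17107}{6722} = 4733 \left(- \frac{1}{384}\right) + 27681 \cdot \frac{1}{6722} = - \frac{4733}{384} + \frac{27681}{6722} = - \frac{10592861}{1290624}$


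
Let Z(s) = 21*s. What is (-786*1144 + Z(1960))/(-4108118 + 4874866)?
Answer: -214506/191687 ≈ -1.1190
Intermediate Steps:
(-786*1144 + Z(1960))/(-4108118 + 4874866) = (-786*1144 + 21*1960)/(-4108118 + 4874866) = (-899184 + 41160)/766748 = -858024*1/766748 = -214506/191687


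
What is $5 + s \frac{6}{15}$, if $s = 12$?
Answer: $\frac{49}{5} \approx 9.8$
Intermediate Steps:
$5 + s \frac{6}{15} = 5 + 12 \cdot \frac{6}{15} = 5 + 12 \cdot 6 \cdot \frac{1}{15} = 5 + 12 \cdot \frac{2}{5} = 5 + \frac{24}{5} = \frac{49}{5}$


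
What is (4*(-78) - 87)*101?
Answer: -40299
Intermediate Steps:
(4*(-78) - 87)*101 = (-312 - 87)*101 = -399*101 = -40299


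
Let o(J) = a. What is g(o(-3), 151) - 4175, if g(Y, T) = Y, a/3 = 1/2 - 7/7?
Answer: -8353/2 ≈ -4176.5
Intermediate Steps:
a = -3/2 (a = 3*(1/2 - 7/7) = 3*(1*(½) - 7*⅐) = 3*(½ - 1) = 3*(-½) = -3/2 ≈ -1.5000)
o(J) = -3/2
g(o(-3), 151) - 4175 = -3/2 - 4175 = -8353/2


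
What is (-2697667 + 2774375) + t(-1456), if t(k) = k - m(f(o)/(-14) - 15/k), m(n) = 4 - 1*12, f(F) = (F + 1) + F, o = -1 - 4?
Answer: 75260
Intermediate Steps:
o = -5
f(F) = 1 + 2*F (f(F) = (1 + F) + F = 1 + 2*F)
m(n) = -8 (m(n) = 4 - 12 = -8)
t(k) = 8 + k (t(k) = k - 1*(-8) = k + 8 = 8 + k)
(-2697667 + 2774375) + t(-1456) = (-2697667 + 2774375) + (8 - 1456) = 76708 - 1448 = 75260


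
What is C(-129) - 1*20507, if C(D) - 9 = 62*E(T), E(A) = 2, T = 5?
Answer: -20374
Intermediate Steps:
C(D) = 133 (C(D) = 9 + 62*2 = 9 + 124 = 133)
C(-129) - 1*20507 = 133 - 1*20507 = 133 - 20507 = -20374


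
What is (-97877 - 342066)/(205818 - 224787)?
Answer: 439943/18969 ≈ 23.193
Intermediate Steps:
(-97877 - 342066)/(205818 - 224787) = -439943/(-18969) = -439943*(-1/18969) = 439943/18969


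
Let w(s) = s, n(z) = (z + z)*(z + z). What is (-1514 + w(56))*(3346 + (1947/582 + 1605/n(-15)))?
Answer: -4739367267/970 ≈ -4.8859e+6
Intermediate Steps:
n(z) = 4*z**2 (n(z) = (2*z)*(2*z) = 4*z**2)
(-1514 + w(56))*(3346 + (1947/582 + 1605/n(-15))) = (-1514 + 56)*(3346 + (1947/582 + 1605/((4*(-15)**2)))) = -1458*(3346 + (1947*(1/582) + 1605/((4*225)))) = -1458*(3346 + (649/194 + 1605/900)) = -1458*(3346 + (649/194 + 1605*(1/900))) = -1458*(3346 + (649/194 + 107/60)) = -1458*(3346 + 29849/5820) = -1458*19503569/5820 = -4739367267/970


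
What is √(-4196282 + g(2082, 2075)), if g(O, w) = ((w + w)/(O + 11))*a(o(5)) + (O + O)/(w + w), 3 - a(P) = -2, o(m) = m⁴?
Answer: I*√3165907242069050206/868595 ≈ 2048.5*I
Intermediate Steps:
a(P) = 5 (a(P) = 3 - 1*(-2) = 3 + 2 = 5)
g(O, w) = O/w + 10*w/(11 + O) (g(O, w) = ((w + w)/(O + 11))*5 + (O + O)/(w + w) = ((2*w)/(11 + O))*5 + (2*O)/((2*w)) = (2*w/(11 + O))*5 + (2*O)*(1/(2*w)) = 10*w/(11 + O) + O/w = O/w + 10*w/(11 + O))
√(-4196282 + g(2082, 2075)) = √(-4196282 + (2082² + 10*2075² + 11*2082)/(2075*(11 + 2082))) = √(-4196282 + (1/2075)*(4334724 + 10*4305625 + 22902)/2093) = √(-4196282 + (1/2075)*(1/2093)*(4334724 + 43056250 + 22902)) = √(-4196282 + (1/2075)*(1/2093)*47413876) = √(-4196282 + 47413876/4342975) = √(-18224300405074/4342975) = I*√3165907242069050206/868595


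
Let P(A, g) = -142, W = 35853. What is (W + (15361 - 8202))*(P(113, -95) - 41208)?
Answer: -1778546200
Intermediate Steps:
(W + (15361 - 8202))*(P(113, -95) - 41208) = (35853 + (15361 - 8202))*(-142 - 41208) = (35853 + 7159)*(-41350) = 43012*(-41350) = -1778546200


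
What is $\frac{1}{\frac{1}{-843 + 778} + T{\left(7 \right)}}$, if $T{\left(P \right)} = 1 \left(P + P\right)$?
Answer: $\frac{65}{909} \approx 0.071507$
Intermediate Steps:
$T{\left(P \right)} = 2 P$ ($T{\left(P \right)} = 1 \cdot 2 P = 2 P$)
$\frac{1}{\frac{1}{-843 + 778} + T{\left(7 \right)}} = \frac{1}{\frac{1}{-843 + 778} + 2 \cdot 7} = \frac{1}{\frac{1}{-65} + 14} = \frac{1}{- \frac{1}{65} + 14} = \frac{1}{\frac{909}{65}} = \frac{65}{909}$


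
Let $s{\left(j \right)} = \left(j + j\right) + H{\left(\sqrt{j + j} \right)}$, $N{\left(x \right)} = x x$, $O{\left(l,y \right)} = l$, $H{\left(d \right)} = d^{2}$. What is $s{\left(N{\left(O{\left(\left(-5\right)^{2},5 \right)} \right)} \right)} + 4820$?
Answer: $7320$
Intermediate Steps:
$N{\left(x \right)} = x^{2}$
$s{\left(j \right)} = 4 j$ ($s{\left(j \right)} = \left(j + j\right) + \left(\sqrt{j + j}\right)^{2} = 2 j + \left(\sqrt{2 j}\right)^{2} = 2 j + \left(\sqrt{2} \sqrt{j}\right)^{2} = 2 j + 2 j = 4 j$)
$s{\left(N{\left(O{\left(\left(-5\right)^{2},5 \right)} \right)} \right)} + 4820 = 4 \left(\left(-5\right)^{2}\right)^{2} + 4820 = 4 \cdot 25^{2} + 4820 = 4 \cdot 625 + 4820 = 2500 + 4820 = 7320$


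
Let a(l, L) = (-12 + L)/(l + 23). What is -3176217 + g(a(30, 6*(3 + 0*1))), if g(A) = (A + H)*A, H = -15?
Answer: -8921998287/2809 ≈ -3.1762e+6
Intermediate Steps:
a(l, L) = (-12 + L)/(23 + l)
g(A) = A*(-15 + A) (g(A) = (A - 15)*A = (-15 + A)*A = A*(-15 + A))
-3176217 + g(a(30, 6*(3 + 0*1))) = -3176217 + ((-12 + 6*(3 + 0*1))/(23 + 30))*(-15 + (-12 + 6*(3 + 0*1))/(23 + 30)) = -3176217 + ((-12 + 6*(3 + 0))/53)*(-15 + (-12 + 6*(3 + 0))/53) = -3176217 + ((-12 + 6*3)/53)*(-15 + (-12 + 6*3)/53) = -3176217 + ((-12 + 18)/53)*(-15 + (-12 + 18)/53) = -3176217 + ((1/53)*6)*(-15 + (1/53)*6) = -3176217 + 6*(-15 + 6/53)/53 = -3176217 + (6/53)*(-789/53) = -3176217 - 4734/2809 = -8921998287/2809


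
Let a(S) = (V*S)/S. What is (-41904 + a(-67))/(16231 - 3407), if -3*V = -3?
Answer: -41903/12824 ≈ -3.2675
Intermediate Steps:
V = 1 (V = -⅓*(-3) = 1)
a(S) = 1 (a(S) = (1*S)/S = S/S = 1)
(-41904 + a(-67))/(16231 - 3407) = (-41904 + 1)/(16231 - 3407) = -41903/12824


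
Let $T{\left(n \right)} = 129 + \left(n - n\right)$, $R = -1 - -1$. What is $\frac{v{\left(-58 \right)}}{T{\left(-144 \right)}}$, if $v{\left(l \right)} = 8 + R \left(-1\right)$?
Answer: $\frac{8}{129} \approx 0.062016$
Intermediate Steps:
$R = 0$ ($R = -1 + 1 = 0$)
$T{\left(n \right)} = 129$ ($T{\left(n \right)} = 129 + 0 = 129$)
$v{\left(l \right)} = 8$ ($v{\left(l \right)} = 8 + 0 \left(-1\right) = 8 + 0 = 8$)
$\frac{v{\left(-58 \right)}}{T{\left(-144 \right)}} = \frac{8}{129}$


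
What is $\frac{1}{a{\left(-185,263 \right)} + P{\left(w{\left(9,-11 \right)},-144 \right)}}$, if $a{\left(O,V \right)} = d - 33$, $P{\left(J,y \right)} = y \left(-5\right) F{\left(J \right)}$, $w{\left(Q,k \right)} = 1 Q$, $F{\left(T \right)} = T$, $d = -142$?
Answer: $\frac{1}{6305} \approx 0.0001586$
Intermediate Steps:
$w{\left(Q,k \right)} = Q$
$P{\left(J,y \right)} = - 5 J y$ ($P{\left(J,y \right)} = y \left(-5\right) J = - 5 y J = - 5 J y$)
$a{\left(O,V \right)} = -175$ ($a{\left(O,V \right)} = -142 - 33 = -175$)
$\frac{1}{a{\left(-185,263 \right)} + P{\left(w{\left(9,-11 \right)},-144 \right)}} = \frac{1}{-175 - 45 \left(-144\right)} = \frac{1}{-175 + 6480} = \frac{1}{6305}$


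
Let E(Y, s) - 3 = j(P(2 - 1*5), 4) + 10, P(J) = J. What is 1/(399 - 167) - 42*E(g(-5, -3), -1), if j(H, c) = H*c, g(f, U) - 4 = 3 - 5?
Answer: -9743/232 ≈ -41.996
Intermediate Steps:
g(f, U) = 2 (g(f, U) = 4 + (3 - 5) = 4 - 2 = 2)
E(Y, s) = 1 (E(Y, s) = 3 + ((2 - 1*5)*4 + 10) = 3 + ((2 - 5)*4 + 10) = 3 + (-3*4 + 10) = 3 + (-12 + 10) = 3 - 2 = 1)
1/(399 - 167) - 42*E(g(-5, -3), -1) = 1/(399 - 167) - 42*1 = 1/232 - 42 = -9743/232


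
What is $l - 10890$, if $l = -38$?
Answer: $-10928$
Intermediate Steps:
$l - 10890 = -38 - 10890 = -10928$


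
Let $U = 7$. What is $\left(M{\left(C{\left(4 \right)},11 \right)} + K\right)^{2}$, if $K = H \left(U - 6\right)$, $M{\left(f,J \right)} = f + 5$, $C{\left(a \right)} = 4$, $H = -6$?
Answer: $9$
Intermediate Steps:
$M{\left(f,J \right)} = 5 + f$
$K = -6$ ($K = - 6 \left(7 - 6\right) = \left(-6\right) 1 = -6$)
$\left(M{\left(C{\left(4 \right)},11 \right)} + K\right)^{2} = \left(\left(5 + 4\right) - 6\right)^{2} = \left(9 - 6\right)^{2} = 3^{2} = 9$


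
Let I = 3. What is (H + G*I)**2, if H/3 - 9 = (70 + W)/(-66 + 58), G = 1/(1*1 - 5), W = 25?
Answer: 5625/64 ≈ 87.891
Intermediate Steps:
G = -1/4 (G = 1/(1 - 5) = 1/(-4) = -1/4 ≈ -0.25000)
H = -69/8 (H = 27 + 3*((70 + 25)/(-66 + 58)) = 27 + 3*(95/(-8)) = 27 + 3*(95*(-1/8)) = 27 + 3*(-95/8) = 27 - 285/8 = -69/8 ≈ -8.6250)
(H + G*I)**2 = (-69/8 - 1/4*3)**2 = (-69/8 - 3/4)**2 = (-75/8)**2 = 5625/64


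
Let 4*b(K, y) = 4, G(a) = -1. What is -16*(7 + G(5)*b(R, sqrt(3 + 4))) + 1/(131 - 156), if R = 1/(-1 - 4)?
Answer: -2401/25 ≈ -96.040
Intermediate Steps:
R = -1/5 (R = 1/(-5) = -1/5 ≈ -0.20000)
b(K, y) = 1 (b(K, y) = (1/4)*4 = 1)
-16*(7 + G(5)*b(R, sqrt(3 + 4))) + 1/(131 - 156) = -16*(7 - 1*1) + 1/(131 - 156) = -16*(7 - 1) + 1/(-25) = -16*6 - 1/25 = -96 - 1/25 = -2401/25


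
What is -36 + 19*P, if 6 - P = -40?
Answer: 838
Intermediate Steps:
P = 46 (P = 6 - 1*(-40) = 6 + 40 = 46)
-36 + 19*P = -36 + 19*46 = -36 + 874 = 838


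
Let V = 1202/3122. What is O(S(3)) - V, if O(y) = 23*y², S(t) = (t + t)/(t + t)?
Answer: 35302/1561 ≈ 22.615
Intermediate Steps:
S(t) = 1 (S(t) = (2*t)/((2*t)) = (2*t)*(1/(2*t)) = 1)
V = 601/1561 (V = 1202*(1/3122) = 601/1561 ≈ 0.38501)
O(S(3)) - V = 23*1² - 1*601/1561 = 23*1 - 601/1561 = 23 - 601/1561 = 35302/1561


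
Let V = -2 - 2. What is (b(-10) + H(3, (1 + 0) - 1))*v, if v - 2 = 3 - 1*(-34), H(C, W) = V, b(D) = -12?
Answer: -624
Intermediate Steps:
V = -4
H(C, W) = -4
v = 39 (v = 2 + (3 - 1*(-34)) = 2 + (3 + 34) = 2 + 37 = 39)
(b(-10) + H(3, (1 + 0) - 1))*v = (-12 - 4)*39 = -16*39 = -624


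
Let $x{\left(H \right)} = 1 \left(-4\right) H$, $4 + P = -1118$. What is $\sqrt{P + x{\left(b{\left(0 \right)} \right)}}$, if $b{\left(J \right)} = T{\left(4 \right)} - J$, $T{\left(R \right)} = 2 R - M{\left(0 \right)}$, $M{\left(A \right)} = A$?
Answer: $i \sqrt{1154} \approx 33.971 i$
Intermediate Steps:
$P = -1122$ ($P = -4 - 1118 = -1122$)
$T{\left(R \right)} = 2 R$ ($T{\left(R \right)} = 2 R - 0 = 2 R + 0 = 2 R$)
$b{\left(J \right)} = 8 - J$ ($b{\left(J \right)} = 2 \cdot 4 - J = 8 - J$)
$x{\left(H \right)} = - 4 H$
$\sqrt{P + x{\left(b{\left(0 \right)} \right)}} = \sqrt{-1122 - 4 \left(8 - 0\right)} = \sqrt{-1122 - 4 \left(8 + 0\right)} = \sqrt{-1122 - 32} = \sqrt{-1154} = i \sqrt{1154}$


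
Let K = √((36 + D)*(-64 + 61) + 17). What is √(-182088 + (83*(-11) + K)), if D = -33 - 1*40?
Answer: √(-183001 + 8*√2) ≈ 427.77*I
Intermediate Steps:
D = -73 (D = -33 - 40 = -73)
K = 8*√2 (K = √((36 - 73)*(-64 + 61) + 17) = √(-37*(-3) + 17) = √(111 + 17) = √128 = 8*√2 ≈ 11.314)
√(-182088 + (83*(-11) + K)) = √(-182088 + (83*(-11) + 8*√2)) = √(-182088 + (-913 + 8*√2)) = √(-183001 + 8*√2)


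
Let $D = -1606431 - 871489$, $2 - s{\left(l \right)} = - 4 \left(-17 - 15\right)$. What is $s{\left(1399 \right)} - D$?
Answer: $2477794$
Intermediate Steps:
$s{\left(l \right)} = -126$ ($s{\left(l \right)} = 2 - - 4 \left(-17 - 15\right) = 2 - \left(-4\right) \left(-32\right) = 2 - 128 = -126$)
$D = -2477920$
$s{\left(1399 \right)} - D = -126 - -2477920 = -126 + 2477920 = 2477794$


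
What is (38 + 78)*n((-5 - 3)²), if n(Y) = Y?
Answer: 7424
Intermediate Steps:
(38 + 78)*n((-5 - 3)²) = (38 + 78)*(-5 - 3)² = 116*(-8)² = 116*64 = 7424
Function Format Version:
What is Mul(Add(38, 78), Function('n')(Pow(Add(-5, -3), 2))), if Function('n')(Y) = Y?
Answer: 7424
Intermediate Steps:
Mul(Add(38, 78), Function('n')(Pow(Add(-5, -3), 2))) = Mul(Add(38, 78), Pow(Add(-5, -3), 2)) = Mul(116, Pow(-8, 2)) = Mul(116, 64) = 7424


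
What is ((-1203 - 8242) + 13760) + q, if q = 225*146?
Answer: 37165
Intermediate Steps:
q = 32850
((-1203 - 8242) + 13760) + q = ((-1203 - 8242) + 13760) + 32850 = (-9445 + 13760) + 32850 = 4315 + 32850 = 37165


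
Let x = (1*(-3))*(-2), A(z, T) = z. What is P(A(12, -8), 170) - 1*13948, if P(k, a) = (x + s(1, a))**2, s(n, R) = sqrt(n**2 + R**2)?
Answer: 14989 + 12*sqrt(28901) ≈ 17029.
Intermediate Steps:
s(n, R) = sqrt(R**2 + n**2)
x = 6 (x = -3*(-2) = 6)
P(k, a) = (6 + sqrt(1 + a**2))**2 (P(k, a) = (6 + sqrt(a**2 + 1**2))**2 = (6 + sqrt(a**2 + 1))**2 = (6 + sqrt(1 + a**2))**2)
P(A(12, -8), 170) - 1*13948 = (6 + sqrt(1 + 170**2))**2 - 1*13948 = (6 + sqrt(1 + 28900))**2 - 13948 = (6 + sqrt(28901))**2 - 13948 = -13948 + (6 + sqrt(28901))**2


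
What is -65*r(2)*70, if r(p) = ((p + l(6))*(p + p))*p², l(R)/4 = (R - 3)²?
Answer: -2766400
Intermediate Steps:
l(R) = 4*(-3 + R)² (l(R) = 4*(R - 3)² = 4*(-3 + R)²)
r(p) = 2*p³*(36 + p) (r(p) = ((p + 4*(-3 + 6)²)*(p + p))*p² = ((p + 4*3²)*(2*p))*p² = ((p + 4*9)*(2*p))*p² = ((p + 36)*(2*p))*p² = ((36 + p)*(2*p))*p² = (2*p*(36 + p))*p² = 2*p³*(36 + p))
-65*r(2)*70 = -130*2³*(36 + 2)*70 = -130*8*38*70 = -65*608*70 = -39520*70 = -2766400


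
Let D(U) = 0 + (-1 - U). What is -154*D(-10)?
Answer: -1386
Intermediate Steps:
D(U) = -1 - U
-154*D(-10) = -154*(-1 - 1*(-10)) = -154*(-1 + 10) = -154*9 = -1386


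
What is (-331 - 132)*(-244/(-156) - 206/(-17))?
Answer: -4199873/663 ≈ -6334.6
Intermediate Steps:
(-331 - 132)*(-244/(-156) - 206/(-17)) = -463*(-244*(-1/156) - 206*(-1/17)) = -463*(61/39 + 206/17) = -463*9071/663 = -4199873/663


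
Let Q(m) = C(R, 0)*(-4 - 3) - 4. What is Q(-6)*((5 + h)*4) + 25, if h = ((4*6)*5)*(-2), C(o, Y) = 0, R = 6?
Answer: 3785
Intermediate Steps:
h = -240 (h = (24*5)*(-2) = 120*(-2) = -240)
Q(m) = -4 (Q(m) = 0*(-4 - 3) - 4 = 0*(-7) - 4 = 0 - 4 = -4)
Q(-6)*((5 + h)*4) + 25 = -4*(5 - 240)*4 + 25 = -(-940)*4 + 25 = -4*(-940) + 25 = 3760 + 25 = 3785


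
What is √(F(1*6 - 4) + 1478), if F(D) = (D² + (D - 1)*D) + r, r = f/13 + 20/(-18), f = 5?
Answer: √2256059/39 ≈ 38.513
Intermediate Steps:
r = -85/117 (r = 5/13 + 20/(-18) = 5*(1/13) + 20*(-1/18) = 5/13 - 10/9 = -85/117 ≈ -0.72650)
F(D) = -85/117 + D² + D*(-1 + D) (F(D) = (D² + (D - 1)*D) - 85/117 = (D² + (-1 + D)*D) - 85/117 = (D² + D*(-1 + D)) - 85/117 = -85/117 + D² + D*(-1 + D))
√(F(1*6 - 4) + 1478) = √((-85/117 - (1*6 - 4) + 2*(1*6 - 4)²) + 1478) = √((-85/117 - (6 - 4) + 2*(6 - 4)²) + 1478) = √((-85/117 - 1*2 + 2*2²) + 1478) = √((-85/117 - 2 + 2*4) + 1478) = √((-85/117 - 2 + 8) + 1478) = √(617/117 + 1478) = √(173543/117) = √2256059/39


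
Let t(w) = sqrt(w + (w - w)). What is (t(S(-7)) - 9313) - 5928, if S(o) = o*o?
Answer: -15234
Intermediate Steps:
S(o) = o**2
t(w) = sqrt(w) (t(w) = sqrt(w + 0) = sqrt(w))
(t(S(-7)) - 9313) - 5928 = (sqrt((-7)**2) - 9313) - 5928 = (sqrt(49) - 9313) - 5928 = (7 - 9313) - 5928 = -9306 - 5928 = -15234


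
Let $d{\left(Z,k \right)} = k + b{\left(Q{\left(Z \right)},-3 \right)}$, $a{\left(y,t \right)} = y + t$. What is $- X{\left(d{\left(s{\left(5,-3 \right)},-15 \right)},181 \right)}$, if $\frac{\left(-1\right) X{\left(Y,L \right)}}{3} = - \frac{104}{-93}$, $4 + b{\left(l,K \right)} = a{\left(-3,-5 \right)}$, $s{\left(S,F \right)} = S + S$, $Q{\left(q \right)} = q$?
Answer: $\frac{104}{31} \approx 3.3548$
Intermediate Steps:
$s{\left(S,F \right)} = 2 S$
$a{\left(y,t \right)} = t + y$
$b{\left(l,K \right)} = -12$ ($b{\left(l,K \right)} = -4 - 8 = -12$)
$d{\left(Z,k \right)} = -12 + k$ ($d{\left(Z,k \right)} = k - 12 = -12 + k$)
$X{\left(Y,L \right)} = - \frac{104}{31}$ ($X{\left(Y,L \right)} = - 3 \left(- \frac{104}{-93}\right) = - 3 \left(\left(-104\right) \left(- \frac{1}{93}\right)\right) = \left(-3\right) \frac{104}{93} = - \frac{104}{31}$)
$- X{\left(d{\left(s{\left(5,-3 \right)},-15 \right)},181 \right)} = \left(-1\right) \left(- \frac{104}{31}\right) = \frac{104}{31}$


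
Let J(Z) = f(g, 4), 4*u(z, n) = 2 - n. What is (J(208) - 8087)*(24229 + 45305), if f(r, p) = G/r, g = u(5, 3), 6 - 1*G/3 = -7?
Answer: -573168762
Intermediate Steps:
G = 39 (G = 18 - 3*(-7) = 18 + 21 = 39)
u(z, n) = 1/2 - n/4 (u(z, n) = (2 - n)/4 = 1/2 - n/4)
g = -1/4 (g = 1/2 - 1/4*3 = 1/2 - 3/4 = -1/4 ≈ -0.25000)
f(r, p) = 39/r
J(Z) = -156 (J(Z) = 39/(-1/4) = 39*(-4) = -156)
(J(208) - 8087)*(24229 + 45305) = (-156 - 8087)*(24229 + 45305) = -8243*69534 = -573168762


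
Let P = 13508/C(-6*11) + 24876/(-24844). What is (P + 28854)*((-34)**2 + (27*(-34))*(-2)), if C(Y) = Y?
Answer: 1597142678032/18633 ≈ 8.5716e+7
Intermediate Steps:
P = -3832211/18633 (P = 13508/((-6*11)) + 24876/(-24844) = 13508/(-66) + 24876*(-1/24844) = 13508*(-1/66) - 6219/6211 = -614/3 - 6219/6211 = -3832211/18633 ≈ -205.67)
(P + 28854)*((-34)**2 + (27*(-34))*(-2)) = (-3832211/18633 + 28854)*((-34)**2 + (27*(-34))*(-2)) = 533804371*(1156 - 918*(-2))/18633 = 533804371*(1156 + 1836)/18633 = (533804371/18633)*2992 = 1597142678032/18633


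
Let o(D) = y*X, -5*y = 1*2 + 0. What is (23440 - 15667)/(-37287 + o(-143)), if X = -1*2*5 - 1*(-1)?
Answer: -12955/62139 ≈ -0.20848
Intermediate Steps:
X = -9 (X = -2*5 + 1 = -10 + 1 = -9)
y = -⅖ (y = -(1*2 + 0)/5 = -(2 + 0)/5 = -⅕*2 = -⅖ ≈ -0.40000)
o(D) = 18/5 (o(D) = -⅖*(-9) = 18/5)
(23440 - 15667)/(-37287 + o(-143)) = (23440 - 15667)/(-37287 + 18/5) = 7773/(-186417/5) = 7773*(-5/186417) = -12955/62139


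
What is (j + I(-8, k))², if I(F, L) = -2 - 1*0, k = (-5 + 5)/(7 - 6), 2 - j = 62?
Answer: 3844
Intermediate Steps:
j = -60 (j = 2 - 1*62 = 2 - 62 = -60)
k = 0 (k = 0/1 = 0*1 = 0)
I(F, L) = -2 (I(F, L) = -2 + 0 = -2)
(j + I(-8, k))² = (-60 - 2)² = (-62)² = 3844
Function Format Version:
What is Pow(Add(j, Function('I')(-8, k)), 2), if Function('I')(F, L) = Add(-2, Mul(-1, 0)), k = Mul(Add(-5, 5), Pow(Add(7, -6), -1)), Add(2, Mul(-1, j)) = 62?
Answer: 3844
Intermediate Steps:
j = -60 (j = Add(2, Mul(-1, 62)) = Add(2, -62) = -60)
k = 0 (k = Mul(0, Pow(1, -1)) = Mul(0, 1) = 0)
Function('I')(F, L) = -2 (Function('I')(F, L) = Add(-2, 0) = -2)
Pow(Add(j, Function('I')(-8, k)), 2) = Pow(Add(-60, -2), 2) = Pow(-62, 2) = 3844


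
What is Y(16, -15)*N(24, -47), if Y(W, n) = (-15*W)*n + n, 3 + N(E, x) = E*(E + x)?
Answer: -1989675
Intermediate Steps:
N(E, x) = -3 + E*(E + x)
Y(W, n) = n - 15*W*n (Y(W, n) = -15*W*n + n = n - 15*W*n)
Y(16, -15)*N(24, -47) = (-15*(1 - 15*16))*(-3 + 24² + 24*(-47)) = (-15*(1 - 240))*(-3 + 576 - 1128) = -15*(-239)*(-555) = 3585*(-555) = -1989675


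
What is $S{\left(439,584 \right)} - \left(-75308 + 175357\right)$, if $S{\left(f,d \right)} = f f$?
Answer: $92672$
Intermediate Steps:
$S{\left(f,d \right)} = f^{2}$
$S{\left(439,584 \right)} - \left(-75308 + 175357\right) = 439^{2} - \left(-75308 + 175357\right) = 192721 - 100049 = 92672$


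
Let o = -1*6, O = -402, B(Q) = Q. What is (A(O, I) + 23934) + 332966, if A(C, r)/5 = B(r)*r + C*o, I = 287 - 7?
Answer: 760960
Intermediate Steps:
o = -6
I = 280
A(C, r) = -30*C + 5*r² (A(C, r) = 5*(r*r + C*(-6)) = 5*(r² - 6*C) = -30*C + 5*r²)
(A(O, I) + 23934) + 332966 = ((-30*(-402) + 5*280²) + 23934) + 332966 = ((12060 + 5*78400) + 23934) + 332966 = ((12060 + 392000) + 23934) + 332966 = (404060 + 23934) + 332966 = 427994 + 332966 = 760960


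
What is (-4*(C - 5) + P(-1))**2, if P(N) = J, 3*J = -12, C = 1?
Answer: 144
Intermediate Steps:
J = -4 (J = (1/3)*(-12) = -4)
P(N) = -4
(-4*(C - 5) + P(-1))**2 = (-4*(1 - 5) - 4)**2 = (-4*(-4) - 4)**2 = (16 - 4)**2 = 12**2 = 144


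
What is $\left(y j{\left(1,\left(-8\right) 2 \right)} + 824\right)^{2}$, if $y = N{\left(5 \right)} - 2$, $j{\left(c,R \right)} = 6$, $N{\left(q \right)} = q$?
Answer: $708964$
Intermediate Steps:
$y = 3$ ($y = 5 - 2 = 3$)
$\left(y j{\left(1,\left(-8\right) 2 \right)} + 824\right)^{2} = \left(3 \cdot 6 + 824\right)^{2} = \left(18 + 824\right)^{2} = 842^{2} = 708964$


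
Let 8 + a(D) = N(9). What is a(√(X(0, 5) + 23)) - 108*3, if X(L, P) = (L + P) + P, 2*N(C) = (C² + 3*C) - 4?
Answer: -280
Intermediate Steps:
N(C) = -2 + C²/2 + 3*C/2 (N(C) = ((C² + 3*C) - 4)/2 = (-4 + C² + 3*C)/2 = -2 + C²/2 + 3*C/2)
X(L, P) = L + 2*P
a(D) = 44 (a(D) = -8 + (-2 + (½)*9² + (3/2)*9) = -8 + (-2 + (½)*81 + 27/2) = -8 + (-2 + 81/2 + 27/2) = -8 + 52 = 44)
a(√(X(0, 5) + 23)) - 108*3 = 44 - 108*3 = 44 - 1*324 = 44 - 324 = -280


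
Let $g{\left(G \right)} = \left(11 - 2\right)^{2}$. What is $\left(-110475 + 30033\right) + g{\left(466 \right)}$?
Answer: $-80361$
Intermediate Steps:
$g{\left(G \right)} = 81$ ($g{\left(G \right)} = 9^{2} = 81$)
$\left(-110475 + 30033\right) + g{\left(466 \right)} = \left(-110475 + 30033\right) + 81 = -80442 + 81 = -80361$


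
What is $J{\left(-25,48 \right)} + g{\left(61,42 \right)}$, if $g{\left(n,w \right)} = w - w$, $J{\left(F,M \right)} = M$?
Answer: $48$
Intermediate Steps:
$g{\left(n,w \right)} = 0$
$J{\left(-25,48 \right)} + g{\left(61,42 \right)} = 48 + 0 = 48$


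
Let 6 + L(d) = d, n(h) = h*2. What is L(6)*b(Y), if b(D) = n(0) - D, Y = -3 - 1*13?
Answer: 0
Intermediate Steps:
n(h) = 2*h
Y = -16 (Y = -3 - 13 = -16)
L(d) = -6 + d
b(D) = -D (b(D) = 2*0 - D = 0 - D = -D)
L(6)*b(Y) = (-6 + 6)*(-1*(-16)) = 0*16 = 0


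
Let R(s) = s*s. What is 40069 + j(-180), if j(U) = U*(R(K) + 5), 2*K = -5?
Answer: 38044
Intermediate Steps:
K = -5/2 (K = (½)*(-5) = -5/2 ≈ -2.5000)
R(s) = s²
j(U) = 45*U/4 (j(U) = U*((-5/2)² + 5) = U*(25/4 + 5) = U*(45/4) = 45*U/4)
40069 + j(-180) = 40069 + (45/4)*(-180) = 40069 - 2025 = 38044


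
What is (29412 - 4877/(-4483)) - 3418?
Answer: 116535979/4483 ≈ 25995.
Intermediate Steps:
(29412 - 4877/(-4483)) - 3418 = (29412 - 4877*(-1/4483)) - 3418 = (29412 + 4877/4483) - 3418 = 131858873/4483 - 3418 = 116535979/4483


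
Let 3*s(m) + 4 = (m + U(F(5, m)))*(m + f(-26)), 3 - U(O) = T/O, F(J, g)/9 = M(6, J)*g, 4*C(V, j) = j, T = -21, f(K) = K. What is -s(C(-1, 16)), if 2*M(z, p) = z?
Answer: 2921/54 ≈ 54.093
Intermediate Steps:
M(z, p) = z/2
C(V, j) = j/4
F(J, g) = 27*g (F(J, g) = 9*(((½)*6)*g) = 9*(3*g) = 27*g)
U(O) = 3 + 21/O (U(O) = 3 - (-21)/O = 3 + 21/O)
s(m) = -4/3 + (-26 + m)*(3 + m + 7/(9*m))/3 (s(m) = -4/3 + ((m + (3 + 21/((27*m))))*(m - 26))/3 = -4/3 + ((m + (3 + 21*(1/(27*m))))*(-26 + m))/3 = -4/3 + ((m + (3 + 7/(9*m)))*(-26 + m))/3 = -4/3 + ((3 + m + 7/(9*m))*(-26 + m))/3 = -4/3 + ((-26 + m)*(3 + m + 7/(9*m)))/3 = -4/3 + (-26 + m)*(3 + m + 7/(9*m))/3)
-s(C(-1, 16)) = -(-182 + ((¼)*16)*(-731 - 207*16/4 + 9*((¼)*16)²))/(27*((¼)*16)) = -(-182 + 4*(-731 - 207*4 + 9*4²))/(27*4) = -(-182 + 4*(-731 - 828 + 9*16))/(27*4) = -(-182 + 4*(-731 - 828 + 144))/(27*4) = -(-182 + 4*(-1415))/(27*4) = -(-182 - 5660)/(27*4) = -(-5842)/(27*4) = -1*(-2921/54) = 2921/54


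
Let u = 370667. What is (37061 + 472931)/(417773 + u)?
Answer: 63749/98555 ≈ 0.64684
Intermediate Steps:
(37061 + 472931)/(417773 + u) = (37061 + 472931)/(417773 + 370667) = 509992/788440 = 509992*(1/788440) = 63749/98555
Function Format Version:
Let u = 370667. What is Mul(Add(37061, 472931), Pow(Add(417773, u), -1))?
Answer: Rational(63749, 98555) ≈ 0.64684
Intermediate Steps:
Mul(Add(37061, 472931), Pow(Add(417773, u), -1)) = Mul(Add(37061, 472931), Pow(Add(417773, 370667), -1)) = Mul(509992, Pow(788440, -1)) = Mul(509992, Rational(1, 788440)) = Rational(63749, 98555)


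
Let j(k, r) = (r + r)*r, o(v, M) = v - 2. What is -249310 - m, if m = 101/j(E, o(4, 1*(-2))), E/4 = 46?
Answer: -1994581/8 ≈ -2.4932e+5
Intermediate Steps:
o(v, M) = -2 + v
E = 184 (E = 4*46 = 184)
j(k, r) = 2*r**2 (j(k, r) = (2*r)*r = 2*r**2)
m = 101/8 (m = 101/((2*(-2 + 4)**2)) = 101/((2*2**2)) = 101/((2*4)) = 101/8 ≈ 12.625)
-249310 - m = -249310 - 1*101/8 = -249310 - 101/8 = -1994581/8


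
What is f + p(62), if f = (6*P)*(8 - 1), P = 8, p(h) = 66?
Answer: 402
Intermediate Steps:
f = 336 (f = (6*8)*(8 - 1) = 48*7 = 336)
f + p(62) = 336 + 66 = 402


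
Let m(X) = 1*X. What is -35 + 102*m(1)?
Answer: 67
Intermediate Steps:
m(X) = X
-35 + 102*m(1) = -35 + 102*1 = -35 + 102 = 67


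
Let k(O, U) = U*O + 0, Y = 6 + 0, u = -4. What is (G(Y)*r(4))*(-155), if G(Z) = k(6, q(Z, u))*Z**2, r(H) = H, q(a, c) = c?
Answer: 535680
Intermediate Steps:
Y = 6
k(O, U) = O*U (k(O, U) = O*U + 0 = O*U)
G(Z) = -24*Z**2 (G(Z) = (6*(-4))*Z**2 = -24*Z**2)
(G(Y)*r(4))*(-155) = (-24*6**2*4)*(-155) = (-24*36*4)*(-155) = -864*4*(-155) = -3456*(-155) = 535680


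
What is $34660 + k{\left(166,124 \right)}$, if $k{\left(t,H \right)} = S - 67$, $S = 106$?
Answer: $34699$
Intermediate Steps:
$k{\left(t,H \right)} = 39$ ($k{\left(t,H \right)} = 106 - 67 = 39$)
$34660 + k{\left(166,124 \right)} = 34660 + 39 = 34699$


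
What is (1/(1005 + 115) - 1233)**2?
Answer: 1907047759681/1254400 ≈ 1.5203e+6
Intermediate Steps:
(1/(1005 + 115) - 1233)**2 = (1/1120 - 1233)**2 = (-1380959/1120)**2 = 1907047759681/1254400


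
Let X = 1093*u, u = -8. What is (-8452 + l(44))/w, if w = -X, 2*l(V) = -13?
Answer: -16917/17488 ≈ -0.96735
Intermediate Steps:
l(V) = -13/2 (l(V) = (½)*(-13) = -13/2)
X = -8744 (X = 1093*(-8) = -8744)
w = 8744 (w = -1*(-8744) = 8744)
(-8452 + l(44))/w = (-8452 - 13/2)/8744 = -16917/2*1/8744 = -16917/17488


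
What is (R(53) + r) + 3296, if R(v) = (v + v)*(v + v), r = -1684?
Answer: 12848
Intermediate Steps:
R(v) = 4*v² (R(v) = (2*v)*(2*v) = 4*v²)
(R(53) + r) + 3296 = (4*53² - 1684) + 3296 = (4*2809 - 1684) + 3296 = (11236 - 1684) + 3296 = 9552 + 3296 = 12848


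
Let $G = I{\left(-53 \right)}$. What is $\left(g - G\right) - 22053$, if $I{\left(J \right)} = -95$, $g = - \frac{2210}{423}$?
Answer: $- \frac{9290444}{423} \approx -21963.0$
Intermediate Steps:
$g = - \frac{2210}{423}$ ($g = \left(-2210\right) \frac{1}{423} = - \frac{2210}{423} \approx -5.2246$)
$G = -95$
$\left(g - G\right) - 22053 = \left(- \frac{2210}{423} - -95\right) - 22053 = \left(- \frac{2210}{423} + 95\right) - 22053 = \frac{37975}{423} - 22053 = - \frac{9290444}{423}$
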